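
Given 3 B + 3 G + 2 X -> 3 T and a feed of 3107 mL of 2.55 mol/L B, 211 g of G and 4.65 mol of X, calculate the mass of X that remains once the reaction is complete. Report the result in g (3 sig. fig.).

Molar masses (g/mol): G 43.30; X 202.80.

n(B) = 2.55 × 3107/1000 = 7.923 mol
n(G) = 211.0 / 43.30 = 4.873 mol
n(X) = 4.650 mol
n/ν → B: 2.641, G: 1.624, X: 2.325; G is limiting.
X consumed = (2/3) × 4.873 = 3.249 mol
X remaining = 4.650 − 3.249 = 1.401 mol
mass = 1.401 × 202.80 = 284.1 g

284 g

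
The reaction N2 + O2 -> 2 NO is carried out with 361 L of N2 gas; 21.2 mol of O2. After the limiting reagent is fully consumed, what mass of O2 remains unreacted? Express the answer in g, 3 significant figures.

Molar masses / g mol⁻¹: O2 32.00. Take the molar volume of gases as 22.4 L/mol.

163 g

n(N2) = 361.0 / 22.4 = 16.12 mol
n(O2) = 21.20 mol
n/ν → N2: 16.12, O2: 21.20; N2 is limiting.
O2 consumed = (1/1) × 16.12 = 16.12 mol
O2 remaining = 21.20 − 16.12 = 5.080 mol
mass = 5.080 × 32.00 = 162.6 g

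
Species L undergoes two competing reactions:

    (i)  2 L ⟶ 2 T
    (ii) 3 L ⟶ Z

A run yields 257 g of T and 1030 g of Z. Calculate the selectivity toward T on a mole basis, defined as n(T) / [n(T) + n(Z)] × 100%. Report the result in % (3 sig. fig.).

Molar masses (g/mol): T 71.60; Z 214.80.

42.8 %

n(T) = 257 / 71.60 = 3.589 mol
n(Z) = 1030 / 214.80 = 4.795 mol
selectivity = 3.589/(3.589+4.795) × 100 = 42.81 %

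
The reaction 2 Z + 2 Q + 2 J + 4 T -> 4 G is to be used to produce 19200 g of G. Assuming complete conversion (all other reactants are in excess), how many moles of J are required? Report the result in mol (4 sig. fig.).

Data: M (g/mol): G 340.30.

28.21 mol

n(G) = 19200 / 340.30 = 56.42 mol
n(J) = (2/4) × 56.42 = 28.21 mol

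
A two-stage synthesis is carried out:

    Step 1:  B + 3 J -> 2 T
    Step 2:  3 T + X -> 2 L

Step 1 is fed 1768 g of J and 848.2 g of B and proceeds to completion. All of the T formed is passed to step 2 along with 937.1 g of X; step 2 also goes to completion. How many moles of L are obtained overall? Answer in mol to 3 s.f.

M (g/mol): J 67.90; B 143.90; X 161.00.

Step 1:
n(J) = 1768 / 67.90 = 26.04 mol
n(B) = 848.2 / 143.90 = 5.894 mol
n/ν for J = 26.04/3 = 8.680
n/ν for B = 5.894/1 = 5.894
Smallest n/ν is B → limiting reagent.
n(T) produced = (2/1) × 5.894 = 11.79 mol
Step 2:
n(T) available = 11.79 mol
n(X) = 937.1 / 161.00 = 5.820 mol
n/ν for T = 11.79/3 = 3.930
n/ν for X = 5.820/1 = 5.820
Smallest n/ν is T → limiting reagent.
n(L) = (2/3) × 11.79 = 7.860 mol

7.86 mol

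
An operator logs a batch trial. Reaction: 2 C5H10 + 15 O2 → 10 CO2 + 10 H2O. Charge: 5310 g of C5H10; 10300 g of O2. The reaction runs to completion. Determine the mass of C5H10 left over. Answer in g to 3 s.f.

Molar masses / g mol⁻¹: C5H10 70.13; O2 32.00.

n(C5H10) = 5310 / 70.13 = 75.72 mol
n(O2) = 10300 / 32.00 = 321.9 mol
n/ν for C5H10 = 75.72/2 = 37.86
n/ν for O2 = 321.9/15 = 21.46
Smallest n/ν is O2 → limiting reagent.
C5H10 consumed = (2/15) × 321.9 = 42.92 mol
C5H10 remaining = 75.72 − 42.92 = 32.80 mol
mass = 32.80 × 70.13 = 2300 g

2300 g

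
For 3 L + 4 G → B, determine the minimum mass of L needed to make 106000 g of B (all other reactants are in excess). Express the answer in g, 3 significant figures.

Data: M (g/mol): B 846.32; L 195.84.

n(B) = 106000 / 846.32 = 125.2 mol
n(L) = (3/1) × 125.2 = 375.6 mol
mass = 375.6 × 195.84 = 73560 g

73600 g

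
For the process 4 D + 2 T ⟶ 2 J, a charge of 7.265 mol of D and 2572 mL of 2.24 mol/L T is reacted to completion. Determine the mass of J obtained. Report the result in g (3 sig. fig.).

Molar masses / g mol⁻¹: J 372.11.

1350 g

n(D) = 7.265 mol
n(T) = 2.24 × 2572/1000 = 5.761 mol
n/ν for D = 7.265/4 = 1.816
n/ν for T = 5.761/2 = 2.881
Smallest n/ν is D → limiting reagent.
n(J) = (2/4) × 7.265 = 3.633 mol
mass = 3.633 × 372.11 = 1352 g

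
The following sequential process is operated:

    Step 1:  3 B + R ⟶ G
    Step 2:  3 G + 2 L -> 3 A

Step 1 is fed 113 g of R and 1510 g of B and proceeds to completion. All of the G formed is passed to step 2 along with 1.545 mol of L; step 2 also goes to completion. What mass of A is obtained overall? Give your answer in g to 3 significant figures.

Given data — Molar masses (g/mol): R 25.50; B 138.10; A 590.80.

1370 g

Step 1:
n(R) = 113.0 / 25.50 = 4.431 mol
n(B) = 1510 / 138.10 = 10.93 mol
n/ν → R: 4.431, B: 3.643; B is limiting.
n(G) produced = (1/3) × 10.93 = 3.643 mol
Step 2:
n(G) available = 3.643 mol
n(L) = 1.545 mol
n/ν → G: 1.214, L: 0.7725; L is limiting.
n(A) = (3/2) × 1.545 = 2.318 mol
mass = 2.318 × 590.80 = 1369 g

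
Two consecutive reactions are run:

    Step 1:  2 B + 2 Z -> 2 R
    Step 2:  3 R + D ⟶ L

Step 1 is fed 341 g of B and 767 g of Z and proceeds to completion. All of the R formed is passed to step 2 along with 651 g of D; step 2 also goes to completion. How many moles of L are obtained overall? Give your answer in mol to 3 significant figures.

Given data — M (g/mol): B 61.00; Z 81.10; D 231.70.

Step 1:
n(B) = 341.0 / 61.00 = 5.590 mol
n(Z) = 767.0 / 81.10 = 9.457 mol
n/ν for B = 5.590/2 = 2.795
n/ν for Z = 9.457/2 = 4.729
Smallest n/ν is B → limiting reagent.
n(R) produced = (2/2) × 5.590 = 5.590 mol
Step 2:
n(R) available = 5.590 mol
n(D) = 651.0 / 231.70 = 2.810 mol
n/ν for R = 5.590/3 = 1.863
n/ν for D = 2.810/1 = 2.810
Smallest n/ν is R → limiting reagent.
n(L) = (1/3) × 5.590 = 1.863 mol

1.86 mol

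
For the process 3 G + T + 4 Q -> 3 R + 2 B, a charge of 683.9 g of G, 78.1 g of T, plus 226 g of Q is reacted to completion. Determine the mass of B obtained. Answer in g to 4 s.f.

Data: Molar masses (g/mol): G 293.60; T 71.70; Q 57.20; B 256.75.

n(G) = 683.9 / 293.60 = 2.329 mol
n(T) = 78.10 / 71.70 = 1.089 mol
n(Q) = 226.0 / 57.20 = 3.951 mol
n/ν for G = 2.329/3 = 0.7763
n/ν for T = 1.089/1 = 1.089
n/ν for Q = 3.951/4 = 0.9878
Smallest n/ν is G → limiting reagent.
n(B) = (2/3) × 2.329 = 1.553 mol
mass = 1.553 × 256.75 = 398.7 g

398.7 g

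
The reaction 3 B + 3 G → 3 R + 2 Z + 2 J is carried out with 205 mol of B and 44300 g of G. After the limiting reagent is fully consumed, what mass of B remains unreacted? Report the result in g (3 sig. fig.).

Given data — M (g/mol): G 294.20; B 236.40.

n(B) = 205.0 mol
n(G) = 44300 / 294.20 = 150.6 mol
n/ν → B: 68.33, G: 50.20; G is limiting.
B consumed = (3/3) × 150.6 = 150.6 mol
B remaining = 205.0 − 150.6 = 54.40 mol
mass = 54.40 × 236.40 = 12860 g

12900 g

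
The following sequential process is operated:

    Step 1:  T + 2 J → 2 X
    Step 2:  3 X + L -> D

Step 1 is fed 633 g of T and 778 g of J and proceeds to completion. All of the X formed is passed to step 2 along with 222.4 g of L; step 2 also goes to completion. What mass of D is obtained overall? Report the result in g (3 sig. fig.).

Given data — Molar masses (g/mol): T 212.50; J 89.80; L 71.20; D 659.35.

1310 g

Step 1:
n(T) = 633.0 / 212.50 = 2.979 mol
n(J) = 778.0 / 89.80 = 8.664 mol
n/ν → T: 2.979, J: 4.332; T is limiting.
n(X) produced = (2/1) × 2.979 = 5.958 mol
Step 2:
n(X) available = 5.958 mol
n(L) = 222.4 / 71.20 = 3.124 mol
n/ν → X: 1.986, L: 3.124; X is limiting.
n(D) = (1/3) × 5.958 = 1.986 mol
mass = 1.986 × 659.35 = 1309 g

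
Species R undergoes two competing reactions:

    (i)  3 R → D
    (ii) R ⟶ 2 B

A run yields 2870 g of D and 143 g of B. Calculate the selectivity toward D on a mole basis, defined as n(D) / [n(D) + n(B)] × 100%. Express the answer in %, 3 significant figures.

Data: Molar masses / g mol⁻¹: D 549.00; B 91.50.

77.0 %

n(D) = 2870 / 549.00 = 5.228 mol
n(B) = 143 / 91.50 = 1.563 mol
selectivity = 5.228/(5.228+1.563) × 100 = 76.98 %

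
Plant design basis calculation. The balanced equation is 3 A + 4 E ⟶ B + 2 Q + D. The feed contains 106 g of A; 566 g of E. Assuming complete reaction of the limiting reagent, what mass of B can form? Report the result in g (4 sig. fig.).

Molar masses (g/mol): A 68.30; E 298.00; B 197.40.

93.73 g

n(A) = 106.0 / 68.30 = 1.552 mol
n(E) = 566.0 / 298.00 = 1.899 mol
n/ν for A = 1.552/3 = 0.5173
n/ν for E = 1.899/4 = 0.4748
Smallest n/ν is E → limiting reagent.
n(B) = (1/4) × 1.899 = 0.4748 mol
mass = 0.4748 × 197.40 = 93.73 g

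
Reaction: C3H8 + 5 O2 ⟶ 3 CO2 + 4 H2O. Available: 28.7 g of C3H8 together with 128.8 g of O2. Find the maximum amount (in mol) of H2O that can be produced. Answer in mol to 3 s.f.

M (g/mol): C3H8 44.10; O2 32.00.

n(C3H8) = 28.70 / 44.10 = 0.6508 mol
n(O2) = 128.8 / 32.00 = 4.025 mol
n/ν → C3H8: 0.6508, O2: 0.8050; C3H8 is limiting.
n(H2O) = (4/1) × 0.6508 = 2.603 mol

2.60 mol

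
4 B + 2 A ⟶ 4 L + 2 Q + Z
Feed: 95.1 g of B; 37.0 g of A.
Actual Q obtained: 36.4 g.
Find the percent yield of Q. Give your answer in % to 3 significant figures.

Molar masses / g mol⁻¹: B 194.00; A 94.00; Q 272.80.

54.4 %

n(B) = 95.10 / 194.00 = 0.4902 mol
n(A) = 37.00 / 94.00 = 0.3936 mol
n/ν for B = 0.4902/4 = 0.1226
n/ν for A = 0.3936/2 = 0.1968
Smallest n/ν is B → limiting reagent.
theoretical n(Q) = (2/4) × 0.4902 = 0.2451 mol → 66.86 g
% yield = 36.4 / 66.86 × 100 = 54.44 %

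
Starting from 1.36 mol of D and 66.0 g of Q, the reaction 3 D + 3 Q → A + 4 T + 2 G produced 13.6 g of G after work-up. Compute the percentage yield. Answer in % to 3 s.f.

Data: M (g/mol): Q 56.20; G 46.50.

n(D) = 1.360 mol
n(Q) = 66.00 / 56.20 = 1.174 mol
n/ν for D = 1.360/3 = 0.4533
n/ν for Q = 1.174/3 = 0.3913
Smallest n/ν is Q → limiting reagent.
theoretical n(G) = (2/3) × 1.174 = 0.7827 mol → 36.40 g
% yield = 13.6 / 36.40 × 100 = 37.36 %

37.4 %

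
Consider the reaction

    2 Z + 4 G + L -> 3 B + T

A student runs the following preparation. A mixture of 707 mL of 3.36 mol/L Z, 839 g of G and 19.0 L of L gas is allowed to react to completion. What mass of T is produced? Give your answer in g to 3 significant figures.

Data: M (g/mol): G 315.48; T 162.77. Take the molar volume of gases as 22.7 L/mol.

108 g

n(Z) = 3.36 × 707.0/1000 = 2.376 mol
n(G) = 839.0 / 315.48 = 2.659 mol
n(L) = 19.00 / 22.7 = 0.8370 mol
n/ν → Z: 1.188, G: 0.6648, L: 0.8370; G is limiting.
n(T) = (1/4) × 2.659 = 0.6648 mol
mass = 0.6648 × 162.77 = 108.2 g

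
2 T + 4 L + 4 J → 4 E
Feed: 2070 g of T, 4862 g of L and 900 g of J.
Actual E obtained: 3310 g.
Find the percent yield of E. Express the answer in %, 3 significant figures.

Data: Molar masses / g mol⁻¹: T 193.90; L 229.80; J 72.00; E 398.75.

n(T) = 2070 / 193.90 = 10.68 mol
n(L) = 4862 / 229.80 = 21.16 mol
n(J) = 900.0 / 72.00 = 12.50 mol
n/ν → T: 5.340, L: 5.290, J: 3.125; J is limiting.
theoretical n(E) = (4/4) × 12.50 = 12.50 mol → 4984 g
% yield = 3310 / 4984 × 100 = 66.41 %

66.4 %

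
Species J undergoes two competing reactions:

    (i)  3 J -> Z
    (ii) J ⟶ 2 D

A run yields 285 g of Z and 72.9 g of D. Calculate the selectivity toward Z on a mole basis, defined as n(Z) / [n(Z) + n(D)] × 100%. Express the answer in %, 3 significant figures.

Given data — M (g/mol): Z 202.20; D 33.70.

39.5 %

n(Z) = 285 / 202.20 = 1.409 mol
n(D) = 72.9 / 33.70 = 2.163 mol
selectivity = 1.409/(1.409+2.163) × 100 = 39.45 %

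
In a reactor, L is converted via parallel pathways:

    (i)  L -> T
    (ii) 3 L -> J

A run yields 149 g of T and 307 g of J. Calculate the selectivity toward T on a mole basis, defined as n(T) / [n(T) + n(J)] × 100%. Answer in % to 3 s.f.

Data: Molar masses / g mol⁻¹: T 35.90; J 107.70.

59.3 %

n(T) = 149 / 35.90 = 4.150 mol
n(J) = 307 / 107.70 = 2.851 mol
selectivity = 4.150/(4.150+2.851) × 100 = 59.28 %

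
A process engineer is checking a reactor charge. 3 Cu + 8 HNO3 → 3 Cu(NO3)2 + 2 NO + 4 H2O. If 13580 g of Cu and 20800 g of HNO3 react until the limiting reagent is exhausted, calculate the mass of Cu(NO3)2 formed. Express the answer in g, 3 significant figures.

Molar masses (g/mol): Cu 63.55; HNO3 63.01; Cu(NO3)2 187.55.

n(Cu) = 13580 / 63.55 = 213.7 mol
n(HNO3) = 20800 / 63.01 = 330.1 mol
n/ν for Cu = 213.7/3 = 71.23
n/ν for HNO3 = 330.1/8 = 41.26
Smallest n/ν is HNO3 → limiting reagent.
n(Cu(NO3)2) = (3/8) × 330.1 = 123.8 mol
mass = 123.8 × 187.55 = 23220 g

23200 g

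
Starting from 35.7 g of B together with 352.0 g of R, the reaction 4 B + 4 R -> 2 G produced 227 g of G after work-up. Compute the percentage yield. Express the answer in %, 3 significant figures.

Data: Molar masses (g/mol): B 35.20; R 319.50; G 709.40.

63.1 %

n(B) = 35.70 / 35.20 = 1.014 mol
n(R) = 352.0 / 319.50 = 1.102 mol
n/ν → B: 0.2535, R: 0.2755; B is limiting.
theoretical n(G) = (2/4) × 1.014 = 0.5070 mol → 359.7 g
% yield = 227 / 359.7 × 100 = 63.11 %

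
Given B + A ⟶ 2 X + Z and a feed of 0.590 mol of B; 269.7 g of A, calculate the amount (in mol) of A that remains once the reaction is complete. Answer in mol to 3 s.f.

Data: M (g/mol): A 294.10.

0.327 mol

n(B) = 0.5900 mol
n(A) = 269.7 / 294.10 = 0.9170 mol
n/ν → B: 0.5900, A: 0.9170; B is limiting.
A consumed = (1/1) × 0.5900 = 0.5900 mol
A remaining = 0.9170 − 0.5900 = 0.3270 mol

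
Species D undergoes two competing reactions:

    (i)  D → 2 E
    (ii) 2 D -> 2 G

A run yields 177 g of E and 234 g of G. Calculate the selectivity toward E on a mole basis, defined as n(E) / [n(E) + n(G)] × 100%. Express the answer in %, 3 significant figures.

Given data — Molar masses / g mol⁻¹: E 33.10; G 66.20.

60.2 %

n(E) = 177 / 33.10 = 5.347 mol
n(G) = 234 / 66.20 = 3.535 mol
selectivity = 5.347/(5.347+3.535) × 100 = 60.20 %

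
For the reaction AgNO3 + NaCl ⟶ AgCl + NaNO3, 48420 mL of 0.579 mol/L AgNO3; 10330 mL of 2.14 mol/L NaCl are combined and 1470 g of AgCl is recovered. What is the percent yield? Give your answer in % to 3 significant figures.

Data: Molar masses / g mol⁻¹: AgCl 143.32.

n(AgNO3) = 0.579 × 48420/1000 = 28.04 mol
n(NaCl) = 2.14 × 10330/1000 = 22.11 mol
n/ν → AgNO3: 28.04, NaCl: 22.11; NaCl is limiting.
theoretical n(AgCl) = (1/1) × 22.11 = 22.11 mol → 3169 g
% yield = 1470 / 3169 × 100 = 46.39 %

46.4 %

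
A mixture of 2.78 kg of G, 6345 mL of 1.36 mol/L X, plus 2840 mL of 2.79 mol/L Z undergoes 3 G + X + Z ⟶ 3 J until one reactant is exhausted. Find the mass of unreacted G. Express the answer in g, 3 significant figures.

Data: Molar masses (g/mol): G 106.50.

248 g

n(G) = 2.780×1000 / 106.50 = 26.10 mol
n(X) = 1.36 × 6345/1000 = 8.629 mol
n(Z) = 2.79 × 2840/1000 = 7.924 mol
n/ν for G = 26.10/3 = 8.700
n/ν for X = 8.629/1 = 8.629
n/ν for Z = 7.924/1 = 7.924
Smallest n/ν is Z → limiting reagent.
G consumed = (3/1) × 7.924 = 23.77 mol
G remaining = 26.10 − 23.77 = 2.330 mol
mass = 2.330 × 106.50 = 248.1 g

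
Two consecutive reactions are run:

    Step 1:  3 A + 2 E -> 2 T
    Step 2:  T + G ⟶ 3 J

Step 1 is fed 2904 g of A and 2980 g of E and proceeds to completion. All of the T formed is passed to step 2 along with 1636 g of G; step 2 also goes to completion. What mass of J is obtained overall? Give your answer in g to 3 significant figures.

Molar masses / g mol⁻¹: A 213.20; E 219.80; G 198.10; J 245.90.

6090 g

Step 1:
n(A) = 2904 / 213.20 = 13.62 mol
n(E) = 2980 / 219.80 = 13.56 mol
n/ν for A = 13.62/3 = 4.540
n/ν for E = 13.56/2 = 6.780
Smallest n/ν is A → limiting reagent.
n(T) produced = (2/3) × 13.62 = 9.080 mol
Step 2:
n(T) available = 9.080 mol
n(G) = 1636 / 198.10 = 8.258 mol
n/ν for T = 9.080/1 = 9.080
n/ν for G = 8.258/1 = 8.258
Smallest n/ν is G → limiting reagent.
n(J) = (3/1) × 8.258 = 24.77 mol
mass = 24.77 × 245.90 = 6091 g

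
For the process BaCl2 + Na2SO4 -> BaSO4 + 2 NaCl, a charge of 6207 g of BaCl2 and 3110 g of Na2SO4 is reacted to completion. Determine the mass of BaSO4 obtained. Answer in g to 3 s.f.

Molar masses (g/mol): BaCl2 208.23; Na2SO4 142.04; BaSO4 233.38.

n(BaCl2) = 6207 / 208.23 = 29.81 mol
n(Na2SO4) = 3110 / 142.04 = 21.90 mol
n/ν → BaCl2: 29.81, Na2SO4: 21.90; Na2SO4 is limiting.
n(BaSO4) = (1/1) × 21.90 = 21.90 mol
mass = 21.90 × 233.38 = 5111 g

5110 g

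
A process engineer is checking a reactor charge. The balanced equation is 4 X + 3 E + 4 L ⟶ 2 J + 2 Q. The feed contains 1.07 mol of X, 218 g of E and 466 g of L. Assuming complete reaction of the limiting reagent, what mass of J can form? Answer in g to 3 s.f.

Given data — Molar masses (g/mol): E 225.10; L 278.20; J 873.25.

467 g

n(X) = 1.070 mol
n(E) = 218.0 / 225.10 = 0.9685 mol
n(L) = 466.0 / 278.20 = 1.675 mol
n/ν for X = 1.070/4 = 0.2675
n/ν for E = 0.9685/3 = 0.3228
n/ν for L = 1.675/4 = 0.4188
Smallest n/ν is X → limiting reagent.
n(J) = (2/4) × 1.070 = 0.5350 mol
mass = 0.5350 × 873.25 = 467.2 g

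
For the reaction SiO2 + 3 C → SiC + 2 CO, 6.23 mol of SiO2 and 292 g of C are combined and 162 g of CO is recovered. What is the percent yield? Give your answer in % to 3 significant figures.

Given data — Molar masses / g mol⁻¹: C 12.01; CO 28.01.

46.4 %

n(SiO2) = 6.230 mol
n(C) = 292.0 / 12.01 = 24.31 mol
n/ν for SiO2 = 6.230/1 = 6.230
n/ν for C = 24.31/3 = 8.103
Smallest n/ν is SiO2 → limiting reagent.
theoretical n(CO) = (2/1) × 6.230 = 12.46 mol → 349.0 g
% yield = 162 / 349.0 × 100 = 46.42 %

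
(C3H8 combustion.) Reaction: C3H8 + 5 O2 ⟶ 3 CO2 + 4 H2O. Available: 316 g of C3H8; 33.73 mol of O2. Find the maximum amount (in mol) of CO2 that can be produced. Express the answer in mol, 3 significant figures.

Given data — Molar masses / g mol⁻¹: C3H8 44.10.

20.2 mol

n(C3H8) = 316.0 / 44.10 = 7.166 mol
n(O2) = 33.73 mol
n/ν for C3H8 = 7.166/1 = 7.166
n/ν for O2 = 33.73/5 = 6.746
Smallest n/ν is O2 → limiting reagent.
n(CO2) = (3/5) × 33.73 = 20.24 mol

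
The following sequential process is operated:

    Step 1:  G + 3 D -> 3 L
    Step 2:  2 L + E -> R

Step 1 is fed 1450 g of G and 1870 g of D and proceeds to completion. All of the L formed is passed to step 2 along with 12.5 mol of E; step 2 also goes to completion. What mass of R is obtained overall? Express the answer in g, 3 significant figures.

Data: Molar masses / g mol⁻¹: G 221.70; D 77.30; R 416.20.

Step 1:
n(G) = 1450 / 221.70 = 6.540 mol
n(D) = 1870 / 77.30 = 24.19 mol
n/ν → G: 6.540, D: 8.063; G is limiting.
n(L) produced = (3/1) × 6.540 = 19.62 mol
Step 2:
n(L) available = 19.62 mol
n(E) = 12.50 mol
n/ν → L: 9.810, E: 12.50; L is limiting.
n(R) = (1/2) × 19.62 = 9.810 mol
mass = 9.810 × 416.20 = 4083 g

4080 g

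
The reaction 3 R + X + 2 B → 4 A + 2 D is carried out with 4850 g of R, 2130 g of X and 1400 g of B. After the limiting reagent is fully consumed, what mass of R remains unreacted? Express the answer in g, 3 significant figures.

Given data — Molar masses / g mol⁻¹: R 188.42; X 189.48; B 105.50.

n(R) = 4850 / 188.42 = 25.74 mol
n(X) = 2130 / 189.48 = 11.24 mol
n(B) = 1400 / 105.50 = 13.27 mol
n/ν → R: 8.580, X: 11.24, B: 6.635; B is limiting.
R consumed = (3/2) × 13.27 = 19.91 mol
R remaining = 25.74 − 19.91 = 5.830 mol
mass = 5.830 × 188.42 = 1098 g

1100 g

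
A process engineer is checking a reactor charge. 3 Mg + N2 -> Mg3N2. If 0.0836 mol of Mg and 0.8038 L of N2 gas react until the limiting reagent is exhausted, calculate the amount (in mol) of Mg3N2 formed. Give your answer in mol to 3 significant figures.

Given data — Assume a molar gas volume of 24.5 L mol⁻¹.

0.0279 mol

n(Mg) = 0.08360 mol
n(N2) = 0.8038 / 24.5 = 0.03281 mol
n/ν → Mg: 0.02787, N2: 0.03281; Mg is limiting.
n(Mg3N2) = (1/3) × 0.08360 = 0.02787 mol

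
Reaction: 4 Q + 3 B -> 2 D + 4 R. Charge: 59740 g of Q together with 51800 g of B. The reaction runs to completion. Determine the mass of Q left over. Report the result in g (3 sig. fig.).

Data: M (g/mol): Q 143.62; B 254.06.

n(Q) = 59740 / 143.62 = 416.0 mol
n(B) = 51800 / 254.06 = 203.9 mol
n/ν → Q: 104.0, B: 67.97; B is limiting.
Q consumed = (4/3) × 203.9 = 271.9 mol
Q remaining = 416.0 − 271.9 = 144.1 mol
mass = 144.1 × 143.62 = 20700 g

20700 g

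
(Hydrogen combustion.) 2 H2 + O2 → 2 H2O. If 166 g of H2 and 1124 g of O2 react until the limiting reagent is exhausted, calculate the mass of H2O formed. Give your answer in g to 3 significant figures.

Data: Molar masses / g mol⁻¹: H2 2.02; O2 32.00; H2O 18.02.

n(H2) = 166.0 / 2.02 = 82.18 mol
n(O2) = 1124 / 32.00 = 35.13 mol
n/ν for H2 = 82.18/2 = 41.09
n/ν for O2 = 35.13/1 = 35.13
Smallest n/ν is O2 → limiting reagent.
n(H2O) = (2/1) × 35.13 = 70.26 mol
mass = 70.26 × 18.02 = 1266 g

1270 g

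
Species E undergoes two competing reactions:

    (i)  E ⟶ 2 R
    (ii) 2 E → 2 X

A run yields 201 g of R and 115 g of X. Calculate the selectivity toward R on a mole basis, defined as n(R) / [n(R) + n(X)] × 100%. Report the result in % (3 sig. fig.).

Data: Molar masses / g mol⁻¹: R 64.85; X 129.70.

77.8 %

n(R) = 201 / 64.85 = 3.099 mol
n(X) = 115 / 129.70 = 0.8867 mol
selectivity = 3.099/(3.099+0.8867) × 100 = 77.75 %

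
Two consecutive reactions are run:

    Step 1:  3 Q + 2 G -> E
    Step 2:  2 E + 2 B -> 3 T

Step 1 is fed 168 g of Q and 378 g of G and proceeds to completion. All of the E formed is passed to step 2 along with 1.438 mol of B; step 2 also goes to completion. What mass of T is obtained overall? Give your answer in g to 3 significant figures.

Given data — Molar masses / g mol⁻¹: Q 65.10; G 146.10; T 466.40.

Step 1:
n(Q) = 168.0 / 65.10 = 2.581 mol
n(G) = 378.0 / 146.10 = 2.587 mol
n/ν for Q = 2.581/3 = 0.8603
n/ν for G = 2.587/2 = 1.294
Smallest n/ν is Q → limiting reagent.
n(E) produced = (1/3) × 2.581 = 0.8603 mol
Step 2:
n(E) available = 0.8603 mol
n(B) = 1.438 mol
n/ν for E = 0.8603/2 = 0.4302
n/ν for B = 1.438/2 = 0.7190
Smallest n/ν is E → limiting reagent.
n(T) = (3/2) × 0.8603 = 1.290 mol
mass = 1.290 × 466.40 = 601.7 g

602 g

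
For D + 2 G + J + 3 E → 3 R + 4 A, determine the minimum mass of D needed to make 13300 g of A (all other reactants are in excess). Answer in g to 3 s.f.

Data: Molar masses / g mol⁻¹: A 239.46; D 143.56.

1990 g

n(A) = 13300 / 239.46 = 55.54 mol
n(D) = (1/4) × 55.54 = 13.89 mol
mass = 13.89 × 143.56 = 1994 g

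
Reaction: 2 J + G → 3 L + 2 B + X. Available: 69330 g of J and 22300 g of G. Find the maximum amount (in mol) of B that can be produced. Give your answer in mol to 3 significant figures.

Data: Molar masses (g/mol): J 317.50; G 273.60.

163 mol

n(J) = 69330 / 317.50 = 218.4 mol
n(G) = 22300 / 273.60 = 81.51 mol
n/ν → J: 109.2, G: 81.51; G is limiting.
n(B) = (2/1) × 81.51 = 163.0 mol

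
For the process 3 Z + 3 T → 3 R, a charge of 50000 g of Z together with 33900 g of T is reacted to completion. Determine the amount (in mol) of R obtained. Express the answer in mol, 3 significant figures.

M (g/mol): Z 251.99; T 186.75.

182 mol

n(Z) = 50000 / 251.99 = 198.4 mol
n(T) = 33900 / 186.75 = 181.5 mol
n/ν → Z: 66.13, T: 60.50; T is limiting.
n(R) = (3/3) × 181.5 = 181.5 mol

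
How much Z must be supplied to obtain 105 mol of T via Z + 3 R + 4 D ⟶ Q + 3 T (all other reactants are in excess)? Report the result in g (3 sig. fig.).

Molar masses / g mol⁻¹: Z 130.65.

n(T) = 105.0 mol
n(Z) = (1/3) × 105.0 = 35.00 mol
mass = 35.00 × 130.65 = 4573 g

4570 g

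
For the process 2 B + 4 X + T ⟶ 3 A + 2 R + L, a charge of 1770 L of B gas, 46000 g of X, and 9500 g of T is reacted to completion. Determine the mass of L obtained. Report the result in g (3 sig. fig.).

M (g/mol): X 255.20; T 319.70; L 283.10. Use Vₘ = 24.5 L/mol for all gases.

n(B) = 1770 / 24.5 = 72.24 mol
n(X) = 46000 / 255.20 = 180.3 mol
n(T) = 9500 / 319.70 = 29.72 mol
n/ν for B = 72.24/2 = 36.12
n/ν for X = 180.3/4 = 45.08
n/ν for T = 29.72/1 = 29.72
Smallest n/ν is T → limiting reagent.
n(L) = (1/1) × 29.72 = 29.72 mol
mass = 29.72 × 283.10 = 8414 g

8410 g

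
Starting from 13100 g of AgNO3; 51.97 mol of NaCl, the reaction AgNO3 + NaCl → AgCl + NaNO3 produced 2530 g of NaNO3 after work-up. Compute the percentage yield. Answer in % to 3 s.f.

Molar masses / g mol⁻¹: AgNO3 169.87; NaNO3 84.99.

57.3 %

n(AgNO3) = 13100 / 169.87 = 77.12 mol
n(NaCl) = 51.97 mol
n/ν for AgNO3 = 77.12/1 = 77.12
n/ν for NaCl = 51.97/1 = 51.97
Smallest n/ν is NaCl → limiting reagent.
theoretical n(NaNO3) = (1/1) × 51.97 = 51.97 mol → 4417 g
% yield = 2530 / 4417 × 100 = 57.28 %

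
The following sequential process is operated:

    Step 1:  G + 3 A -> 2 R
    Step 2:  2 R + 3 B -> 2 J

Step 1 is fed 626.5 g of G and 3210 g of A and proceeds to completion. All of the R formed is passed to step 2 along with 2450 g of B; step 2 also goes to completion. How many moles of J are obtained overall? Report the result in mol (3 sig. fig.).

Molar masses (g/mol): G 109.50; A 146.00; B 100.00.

Step 1:
n(G) = 626.5 / 109.50 = 5.721 mol
n(A) = 3210 / 146.00 = 21.99 mol
n/ν for G = 5.721/1 = 5.721
n/ν for A = 21.99/3 = 7.330
Smallest n/ν is G → limiting reagent.
n(R) produced = (2/1) × 5.721 = 11.44 mol
Step 2:
n(R) available = 11.44 mol
n(B) = 2450 / 100.00 = 24.50 mol
n/ν for R = 11.44/2 = 5.720
n/ν for B = 24.50/3 = 8.167
Smallest n/ν is R → limiting reagent.
n(J) = (2/2) × 11.44 = 11.44 mol

11.4 mol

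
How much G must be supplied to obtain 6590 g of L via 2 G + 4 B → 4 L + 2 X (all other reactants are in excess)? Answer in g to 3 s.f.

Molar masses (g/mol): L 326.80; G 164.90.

1660 g

n(L) = 6590 / 326.80 = 20.17 mol
n(G) = (2/4) × 20.17 = 10.09 mol
mass = 10.09 × 164.90 = 1664 g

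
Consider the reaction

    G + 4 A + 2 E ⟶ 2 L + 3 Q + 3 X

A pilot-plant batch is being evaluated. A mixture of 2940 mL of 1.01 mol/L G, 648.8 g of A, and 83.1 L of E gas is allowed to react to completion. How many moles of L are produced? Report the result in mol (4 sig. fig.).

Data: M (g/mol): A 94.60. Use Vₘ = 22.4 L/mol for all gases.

n(G) = 1.01 × 2940/1000 = 2.969 mol
n(A) = 648.8 / 94.60 = 6.858 mol
n(E) = 83.10 / 22.4 = 3.710 mol
n/ν for G = 2.969/1 = 2.969
n/ν for A = 6.858/4 = 1.715
n/ν for E = 3.710/2 = 1.855
Smallest n/ν is A → limiting reagent.
n(L) = (2/4) × 6.858 = 3.429 mol

3.429 mol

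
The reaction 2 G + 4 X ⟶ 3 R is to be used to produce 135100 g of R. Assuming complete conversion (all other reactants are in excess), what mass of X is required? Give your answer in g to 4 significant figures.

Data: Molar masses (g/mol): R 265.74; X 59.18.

n(R) = 135100 / 265.74 = 508.4 mol
n(X) = (4/3) × 508.4 = 677.9 mol
mass = 677.9 × 59.18 = 40120 g

40120 g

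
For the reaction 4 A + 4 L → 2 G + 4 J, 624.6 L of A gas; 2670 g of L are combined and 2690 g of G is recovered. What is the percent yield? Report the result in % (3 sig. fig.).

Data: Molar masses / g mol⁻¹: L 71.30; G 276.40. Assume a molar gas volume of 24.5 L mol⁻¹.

n(A) = 624.6 / 24.5 = 25.49 mol
n(L) = 2670 / 71.30 = 37.45 mol
n/ν for A = 25.49/4 = 6.373
n/ν for L = 37.45/4 = 9.363
Smallest n/ν is A → limiting reagent.
theoretical n(G) = (2/4) × 25.49 = 12.75 mol → 3524 g
% yield = 2690 / 3524 × 100 = 76.33 %

76.3 %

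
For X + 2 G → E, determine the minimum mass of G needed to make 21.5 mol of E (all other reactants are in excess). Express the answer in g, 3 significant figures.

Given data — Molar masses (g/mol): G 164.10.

n(E) = 21.50 mol
n(G) = (2/1) × 21.50 = 43.00 mol
mass = 43.00 × 164.10 = 7056 g

7060 g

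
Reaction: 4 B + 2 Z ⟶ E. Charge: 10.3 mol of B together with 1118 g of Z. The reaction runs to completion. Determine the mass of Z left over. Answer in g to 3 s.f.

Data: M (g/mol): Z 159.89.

295 g

n(B) = 10.30 mol
n(Z) = 1118 / 159.89 = 6.992 mol
n/ν for B = 10.30/4 = 2.575
n/ν for Z = 6.992/2 = 3.496
Smallest n/ν is B → limiting reagent.
Z consumed = (2/4) × 10.30 = 5.150 mol
Z remaining = 6.992 − 5.150 = 1.842 mol
mass = 1.842 × 159.89 = 294.5 g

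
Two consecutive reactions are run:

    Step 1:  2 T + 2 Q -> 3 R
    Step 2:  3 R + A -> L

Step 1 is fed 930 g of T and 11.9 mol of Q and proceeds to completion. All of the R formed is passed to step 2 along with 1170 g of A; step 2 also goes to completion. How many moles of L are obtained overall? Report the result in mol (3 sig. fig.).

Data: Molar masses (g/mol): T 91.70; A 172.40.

5.07 mol

Step 1:
n(T) = 930.0 / 91.70 = 10.14 mol
n(Q) = 11.90 mol
n/ν → T: 5.070, Q: 5.950; T is limiting.
n(R) produced = (3/2) × 10.14 = 15.21 mol
Step 2:
n(R) available = 15.21 mol
n(A) = 1170 / 172.40 = 6.787 mol
n/ν → R: 5.070, A: 6.787; R is limiting.
n(L) = (1/3) × 15.21 = 5.070 mol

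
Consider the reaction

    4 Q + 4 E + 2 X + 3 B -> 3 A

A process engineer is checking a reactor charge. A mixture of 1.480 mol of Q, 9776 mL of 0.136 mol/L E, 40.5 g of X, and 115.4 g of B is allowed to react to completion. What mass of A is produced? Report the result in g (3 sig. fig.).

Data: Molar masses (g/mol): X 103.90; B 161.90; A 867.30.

507 g

n(Q) = 1.480 mol
n(E) = 0.136 × 9776/1000 = 1.330 mol
n(X) = 40.50 / 103.90 = 0.3898 mol
n(B) = 115.4 / 161.90 = 0.7128 mol
n/ν for Q = 1.480/4 = 0.3700
n/ν for E = 1.330/4 = 0.3325
n/ν for X = 0.3898/2 = 0.1949
n/ν for B = 0.7128/3 = 0.2376
Smallest n/ν is X → limiting reagent.
n(A) = (3/2) × 0.3898 = 0.5847 mol
mass = 0.5847 × 867.30 = 507.1 g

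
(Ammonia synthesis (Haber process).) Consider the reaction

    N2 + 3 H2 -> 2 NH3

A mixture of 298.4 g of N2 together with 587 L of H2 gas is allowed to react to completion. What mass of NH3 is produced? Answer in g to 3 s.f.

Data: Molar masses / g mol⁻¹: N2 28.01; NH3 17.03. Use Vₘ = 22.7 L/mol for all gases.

n(N2) = 298.4 / 28.01 = 10.65 mol
n(H2) = 587.0 / 22.7 = 25.86 mol
n/ν for N2 = 10.65/1 = 10.65
n/ν for H2 = 25.86/3 = 8.620
Smallest n/ν is H2 → limiting reagent.
n(NH3) = (2/3) × 25.86 = 17.24 mol
mass = 17.24 × 17.03 = 293.6 g

294 g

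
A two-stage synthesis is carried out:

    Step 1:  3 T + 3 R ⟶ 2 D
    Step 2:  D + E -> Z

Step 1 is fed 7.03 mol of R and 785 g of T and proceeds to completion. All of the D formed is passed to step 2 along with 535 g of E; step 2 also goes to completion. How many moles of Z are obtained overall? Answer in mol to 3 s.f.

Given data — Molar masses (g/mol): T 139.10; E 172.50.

Step 1:
n(R) = 7.030 mol
n(T) = 785.0 / 139.10 = 5.643 mol
n/ν → R: 2.343, T: 1.881; T is limiting.
n(D) produced = (2/3) × 5.643 = 3.762 mol
Step 2:
n(D) available = 3.762 mol
n(E) = 535.0 / 172.50 = 3.101 mol
n/ν → D: 3.762, E: 3.101; E is limiting.
n(Z) = (1/1) × 3.101 = 3.101 mol

3.10 mol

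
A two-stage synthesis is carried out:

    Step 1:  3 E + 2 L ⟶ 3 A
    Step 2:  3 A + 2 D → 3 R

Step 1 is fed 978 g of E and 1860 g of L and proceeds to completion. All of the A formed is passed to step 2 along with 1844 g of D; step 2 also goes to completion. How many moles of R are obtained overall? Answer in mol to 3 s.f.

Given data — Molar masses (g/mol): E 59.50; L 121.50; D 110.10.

16.4 mol

Step 1:
n(E) = 978.0 / 59.50 = 16.44 mol
n(L) = 1860 / 121.50 = 15.31 mol
n/ν for E = 16.44/3 = 5.480
n/ν for L = 15.31/2 = 7.655
Smallest n/ν is E → limiting reagent.
n(A) produced = (3/3) × 16.44 = 16.44 mol
Step 2:
n(A) available = 16.44 mol
n(D) = 1844 / 110.10 = 16.75 mol
n/ν for A = 16.44/3 = 5.480
n/ν for D = 16.75/2 = 8.375
Smallest n/ν is A → limiting reagent.
n(R) = (3/3) × 16.44 = 16.44 mol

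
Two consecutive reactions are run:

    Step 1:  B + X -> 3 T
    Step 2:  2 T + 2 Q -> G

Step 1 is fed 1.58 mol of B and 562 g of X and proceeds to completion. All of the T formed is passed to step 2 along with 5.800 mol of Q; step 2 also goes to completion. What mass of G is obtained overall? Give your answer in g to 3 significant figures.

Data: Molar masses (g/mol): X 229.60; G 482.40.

Step 1:
n(B) = 1.580 mol
n(X) = 562.0 / 229.60 = 2.448 mol
n/ν → B: 1.580, X: 2.448; B is limiting.
n(T) produced = (3/1) × 1.580 = 4.740 mol
Step 2:
n(T) available = 4.740 mol
n(Q) = 5.800 mol
n/ν → T: 2.370, Q: 2.900; T is limiting.
n(G) = (1/2) × 4.740 = 2.370 mol
mass = 2.370 × 482.40 = 1143 g

1140 g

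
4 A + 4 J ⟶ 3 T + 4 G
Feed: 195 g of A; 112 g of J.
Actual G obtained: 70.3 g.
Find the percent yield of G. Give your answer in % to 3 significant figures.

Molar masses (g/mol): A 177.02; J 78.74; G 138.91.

n(A) = 195.0 / 177.02 = 1.102 mol
n(J) = 112.0 / 78.74 = 1.422 mol
n/ν for A = 1.102/4 = 0.2755
n/ν for J = 1.422/4 = 0.3555
Smallest n/ν is A → limiting reagent.
theoretical n(G) = (4/4) × 1.102 = 1.102 mol → 153.1 g
% yield = 70.3 / 153.1 × 100 = 45.92 %

45.9 %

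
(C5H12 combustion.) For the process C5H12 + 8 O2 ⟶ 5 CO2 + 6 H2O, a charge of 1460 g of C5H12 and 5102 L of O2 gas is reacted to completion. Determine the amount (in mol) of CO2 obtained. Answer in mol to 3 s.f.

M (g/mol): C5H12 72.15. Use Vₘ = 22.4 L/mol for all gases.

n(C5H12) = 1460 / 72.15 = 20.24 mol
n(O2) = 5102 / 22.4 = 227.8 mol
n/ν → C5H12: 20.24, O2: 28.48; C5H12 is limiting.
n(CO2) = (5/1) × 20.24 = 101.2 mol

101 mol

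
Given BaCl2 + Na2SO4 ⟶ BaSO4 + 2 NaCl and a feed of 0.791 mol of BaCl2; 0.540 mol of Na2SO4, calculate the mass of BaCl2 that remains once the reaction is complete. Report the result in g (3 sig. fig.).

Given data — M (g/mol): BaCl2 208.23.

n(BaCl2) = 0.7910 mol
n(Na2SO4) = 0.5400 mol
n/ν for BaCl2 = 0.7910/1 = 0.7910
n/ν for Na2SO4 = 0.5400/1 = 0.5400
Smallest n/ν is Na2SO4 → limiting reagent.
BaCl2 consumed = (1/1) × 0.5400 = 0.5400 mol
BaCl2 remaining = 0.7910 − 0.5400 = 0.2510 mol
mass = 0.2510 × 208.23 = 52.27 g

52.3 g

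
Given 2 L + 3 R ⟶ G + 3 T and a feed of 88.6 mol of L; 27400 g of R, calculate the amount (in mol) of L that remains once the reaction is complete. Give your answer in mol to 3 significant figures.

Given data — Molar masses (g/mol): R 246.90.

n(L) = 88.60 mol
n(R) = 27400 / 246.90 = 111.0 mol
n/ν for L = 88.60/2 = 44.30
n/ν for R = 111.0/3 = 37.00
Smallest n/ν is R → limiting reagent.
L consumed = (2/3) × 111.0 = 74.00 mol
L remaining = 88.60 − 74.00 = 14.60 mol

14.6 mol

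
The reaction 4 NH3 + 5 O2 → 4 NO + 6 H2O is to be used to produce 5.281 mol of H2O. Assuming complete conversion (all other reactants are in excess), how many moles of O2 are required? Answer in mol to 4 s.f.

4.401 mol

n(H2O) = 5.281 mol
n(O2) = (5/6) × 5.281 = 4.401 mol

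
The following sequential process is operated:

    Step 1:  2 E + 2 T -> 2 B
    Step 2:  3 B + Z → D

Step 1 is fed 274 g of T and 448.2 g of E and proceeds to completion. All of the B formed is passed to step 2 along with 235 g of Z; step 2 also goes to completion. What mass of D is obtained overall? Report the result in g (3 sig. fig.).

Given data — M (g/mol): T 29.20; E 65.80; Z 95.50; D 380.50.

Step 1:
n(T) = 274.0 / 29.20 = 9.384 mol
n(E) = 448.2 / 65.80 = 6.812 mol
n/ν for T = 9.384/2 = 4.692
n/ν for E = 6.812/2 = 3.406
Smallest n/ν is E → limiting reagent.
n(B) produced = (2/2) × 6.812 = 6.812 mol
Step 2:
n(B) available = 6.812 mol
n(Z) = 235.0 / 95.50 = 2.461 mol
n/ν for B = 6.812/3 = 2.271
n/ν for Z = 2.461/1 = 2.461
Smallest n/ν is B → limiting reagent.
n(D) = (1/3) × 6.812 = 2.271 mol
mass = 2.271 × 380.50 = 864.1 g

864 g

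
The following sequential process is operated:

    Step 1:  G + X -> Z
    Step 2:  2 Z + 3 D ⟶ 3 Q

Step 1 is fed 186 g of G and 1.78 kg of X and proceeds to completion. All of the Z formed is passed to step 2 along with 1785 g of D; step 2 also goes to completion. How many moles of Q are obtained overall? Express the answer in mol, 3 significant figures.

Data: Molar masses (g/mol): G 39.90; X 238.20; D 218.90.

6.99 mol

Step 1:
n(G) = 186.0 / 39.90 = 4.662 mol
n(X) = 1.780×1000 / 238.20 = 7.473 mol
n/ν → G: 4.662, X: 7.473; G is limiting.
n(Z) produced = (1/1) × 4.662 = 4.662 mol
Step 2:
n(Z) available = 4.662 mol
n(D) = 1785 / 218.90 = 8.154 mol
n/ν → Z: 2.331, D: 2.718; Z is limiting.
n(Q) = (3/2) × 4.662 = 6.993 mol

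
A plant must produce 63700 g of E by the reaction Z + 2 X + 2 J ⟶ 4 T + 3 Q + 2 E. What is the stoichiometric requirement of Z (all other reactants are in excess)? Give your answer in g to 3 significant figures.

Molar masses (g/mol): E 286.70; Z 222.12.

n(E) = 63700 / 286.70 = 222.2 mol
n(Z) = (1/2) × 222.2 = 111.1 mol
mass = 111.1 × 222.12 = 24680 g

24700 g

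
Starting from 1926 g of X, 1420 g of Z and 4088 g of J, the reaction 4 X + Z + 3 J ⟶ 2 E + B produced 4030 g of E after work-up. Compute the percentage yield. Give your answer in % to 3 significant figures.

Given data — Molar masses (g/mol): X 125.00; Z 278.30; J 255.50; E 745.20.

n(X) = 1926 / 125.00 = 15.41 mol
n(Z) = 1420 / 278.30 = 5.102 mol
n(J) = 4088 / 255.50 = 16.00 mol
n/ν for X = 15.41/4 = 3.853
n/ν for Z = 5.102/1 = 5.102
n/ν for J = 16.00/3 = 5.333
Smallest n/ν is X → limiting reagent.
theoretical n(E) = (2/4) × 15.41 = 7.705 mol → 5742 g
% yield = 4030 / 5742 × 100 = 70.18 %

70.2 %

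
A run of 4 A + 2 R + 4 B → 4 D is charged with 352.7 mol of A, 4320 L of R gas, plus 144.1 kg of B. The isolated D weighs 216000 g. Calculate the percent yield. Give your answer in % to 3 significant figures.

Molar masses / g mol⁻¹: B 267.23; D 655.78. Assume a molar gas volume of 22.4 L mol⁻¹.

93.4 %

n(A) = 352.7 mol
n(R) = 4320 / 22.4 = 192.9 mol
n(B) = 144.1×1000 / 267.23 = 539.2 mol
n/ν for A = 352.7/4 = 88.18
n/ν for R = 192.9/2 = 96.45
n/ν for B = 539.2/4 = 134.8
Smallest n/ν is A → limiting reagent.
theoretical n(D) = (4/4) × 352.7 = 352.7 mol → 231300 g
% yield = 216000 / 231300 × 100 = 93.39 %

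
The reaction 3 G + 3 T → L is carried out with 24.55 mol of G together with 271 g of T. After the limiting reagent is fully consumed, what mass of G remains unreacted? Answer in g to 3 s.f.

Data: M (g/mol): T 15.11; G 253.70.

1680 g

n(G) = 24.55 mol
n(T) = 271.0 / 15.11 = 17.94 mol
n/ν for G = 24.55/3 = 8.183
n/ν for T = 17.94/3 = 5.980
Smallest n/ν is T → limiting reagent.
G consumed = (3/3) × 17.94 = 17.94 mol
G remaining = 24.55 − 17.94 = 6.610 mol
mass = 6.610 × 253.70 = 1677 g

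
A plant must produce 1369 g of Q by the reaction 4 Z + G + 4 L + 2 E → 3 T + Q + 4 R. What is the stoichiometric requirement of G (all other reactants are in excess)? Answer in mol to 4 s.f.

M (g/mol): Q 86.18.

15.89 mol

n(Q) = 1369 / 86.18 = 15.89 mol
n(G) = (1/1) × 15.89 = 15.89 mol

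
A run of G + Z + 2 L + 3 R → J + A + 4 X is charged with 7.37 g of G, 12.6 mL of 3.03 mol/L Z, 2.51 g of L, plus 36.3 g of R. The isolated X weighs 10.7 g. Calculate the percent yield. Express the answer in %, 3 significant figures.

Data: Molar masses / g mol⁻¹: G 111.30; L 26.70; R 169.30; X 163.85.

42.8 %

n(G) = 7.370 / 111.30 = 0.06622 mol
n(Z) = 3.03 × 12.60/1000 = 0.03818 mol
n(L) = 2.510 / 26.70 = 0.09401 mol
n(R) = 36.30 / 169.30 = 0.2144 mol
n/ν for G = 0.06622/1 = 0.06622
n/ν for Z = 0.03818/1 = 0.03818
n/ν for L = 0.09401/2 = 0.04701
n/ν for R = 0.2144/3 = 0.07147
Smallest n/ν is Z → limiting reagent.
theoretical n(X) = (4/1) × 0.03818 = 0.1527 mol → 25.02 g
% yield = 10.7 / 25.02 × 100 = 42.77 %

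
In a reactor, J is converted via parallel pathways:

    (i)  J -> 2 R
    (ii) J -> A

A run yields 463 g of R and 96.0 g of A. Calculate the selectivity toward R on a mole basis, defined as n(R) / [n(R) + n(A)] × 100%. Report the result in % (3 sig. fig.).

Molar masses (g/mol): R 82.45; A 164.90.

90.6 %

n(R) = 463 / 82.45 = 5.616 mol
n(A) = 96.0 / 164.90 = 0.5822 mol
selectivity = 5.616/(5.616+0.5822) × 100 = 90.61 %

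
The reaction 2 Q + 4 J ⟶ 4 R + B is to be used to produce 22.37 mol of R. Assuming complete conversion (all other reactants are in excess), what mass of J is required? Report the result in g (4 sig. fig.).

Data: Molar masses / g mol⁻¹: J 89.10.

1993 g

n(R) = 22.37 mol
n(J) = (4/4) × 22.37 = 22.37 mol
mass = 22.37 × 89.10 = 1993 g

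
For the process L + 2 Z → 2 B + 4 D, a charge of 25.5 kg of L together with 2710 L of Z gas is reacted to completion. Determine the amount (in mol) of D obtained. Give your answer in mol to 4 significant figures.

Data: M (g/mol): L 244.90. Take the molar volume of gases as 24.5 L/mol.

n(L) = 25.50×1000 / 244.90 = 104.1 mol
n(Z) = 2710 / 24.5 = 110.6 mol
n/ν for L = 104.1/1 = 104.1
n/ν for Z = 110.6/2 = 55.30
Smallest n/ν is Z → limiting reagent.
n(D) = (4/2) × 110.6 = 221.2 mol

221.2 mol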